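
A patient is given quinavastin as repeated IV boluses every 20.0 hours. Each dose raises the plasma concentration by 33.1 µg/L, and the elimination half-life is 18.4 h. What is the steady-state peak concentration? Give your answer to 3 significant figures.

k = ln 2 / 18.4 = 0.03767 h⁻¹
Fraction remaining after one interval: e^(−kτ) = e^(−0.03767 × 20.0) = 0.4708
R = 1 / (1 − 0.4708) = 1.889
Css,max = 33.1 × 1.889 ≈ 62.5 µg/L

62.5 µg/L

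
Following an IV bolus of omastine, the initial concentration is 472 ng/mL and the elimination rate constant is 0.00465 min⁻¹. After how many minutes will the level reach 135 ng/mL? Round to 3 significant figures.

269 minutes

C(t) = C₀ e^(−kt)  ⇒  t = ln(C₀/C) / k
t = ln(472/135) / 0.004650 = 1.252 / 0.004650 ≈ 269 minutes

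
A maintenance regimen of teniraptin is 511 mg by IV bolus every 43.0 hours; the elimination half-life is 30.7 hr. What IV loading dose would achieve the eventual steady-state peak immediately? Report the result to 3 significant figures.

823 mg

k = ln 2 / 30.7 = 0.02258 hr⁻¹
Accumulation ratio R = 1 / (1 − e^(−kτ)) = 1 / (1 − e^(−0.02258×43.0)) = 1 / (1 − 0.3788) = 1.610
Loading dose = maintenance dose × R = 511 × 1.610 ≈ 823 mg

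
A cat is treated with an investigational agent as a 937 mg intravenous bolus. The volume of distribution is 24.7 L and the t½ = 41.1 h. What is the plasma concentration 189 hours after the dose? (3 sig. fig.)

1.57 mg/L

C₀ = dose / V = 937 / 24.7 = 37.94 mg/L
k = ln 2 / 41.1 = 0.01686 h⁻¹
C(t) = C₀ e^(−kt) = 37.94 × e^(−0.01686 × 189) = 37.94 × e^(−3.187) = 37.94 × 0.04128 ≈ 1.57 mg/L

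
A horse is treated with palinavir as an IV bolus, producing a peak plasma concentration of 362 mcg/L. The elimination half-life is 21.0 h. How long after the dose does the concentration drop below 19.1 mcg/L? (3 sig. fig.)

k = ln 2 / 21.0 = 0.03301 h⁻¹
C(t) = C₀ e^(−kt)  ⇒  t = ln(C₀/C) / k
t = ln(362/19.1) / 0.03301 = 2.942 / 0.03301 ≈ 89.1 hours

89.1 hours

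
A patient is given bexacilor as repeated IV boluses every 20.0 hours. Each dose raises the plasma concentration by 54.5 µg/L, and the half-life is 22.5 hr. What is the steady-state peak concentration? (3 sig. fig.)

k = ln 2 / 22.5 = 0.03081 hr⁻¹
Fraction remaining after one interval: e^(−kτ) = e^(−0.03081 × 20.0) = 0.5400
R = 1 / (1 − 0.5400) = 2.174
Css,max = 54.5 × 2.174 ≈ 118 µg/L

118 µg/L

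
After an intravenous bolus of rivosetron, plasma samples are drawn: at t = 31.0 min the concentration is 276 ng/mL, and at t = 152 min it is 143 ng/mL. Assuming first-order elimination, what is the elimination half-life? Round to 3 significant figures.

k = ln(C₁/C₂) / (t₂ − t₁) = ln(276/143) / (152 − 31.0)
  = 0.6576 / 121.0 = 0.005434 min⁻¹
t½ = ln 2 / k = ln 2 / 0.005434 ≈ 128 minutes

128 minutes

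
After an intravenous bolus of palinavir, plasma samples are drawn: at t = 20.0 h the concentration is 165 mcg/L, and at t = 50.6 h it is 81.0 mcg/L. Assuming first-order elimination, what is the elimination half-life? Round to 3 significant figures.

k = ln(C₁/C₂) / (t₂ − t₁) = ln(165/81.0) / (50.6 − 20.0)
  = 0.7115 / 30.60 = 0.02325 h⁻¹
t½ = ln 2 / k = ln 2 / 0.02325 ≈ 29.8 hours

29.8 hours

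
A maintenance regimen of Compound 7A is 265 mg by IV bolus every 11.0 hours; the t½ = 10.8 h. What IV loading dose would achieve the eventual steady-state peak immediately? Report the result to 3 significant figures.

523 mg

k = ln 2 / 10.8 = 0.06418 h⁻¹
Accumulation ratio R = 1 / (1 − e^(−kτ)) = 1 / (1 − e^(−0.06418×11.0)) = 1 / (1 − 0.4936) = 1.975
Loading dose = maintenance dose × R = 265 × 1.975 ≈ 523 mg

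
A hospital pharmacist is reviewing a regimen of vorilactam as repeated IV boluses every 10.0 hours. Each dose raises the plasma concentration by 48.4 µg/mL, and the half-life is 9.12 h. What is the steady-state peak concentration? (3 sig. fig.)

90.9 µg/mL

k = ln 2 / 9.12 = 0.07600 h⁻¹
Fraction remaining after one interval: e^(−kτ) = e^(−0.07600 × 10.0) = 0.4677
R = 1 / (1 − 0.4677) = 1.878
Css,max = 48.4 × 1.878 ≈ 90.9 µg/mL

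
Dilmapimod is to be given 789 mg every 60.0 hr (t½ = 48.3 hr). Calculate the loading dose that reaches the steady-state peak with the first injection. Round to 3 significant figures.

1370 mg

k = ln 2 / 48.3 = 0.01435 hr⁻¹
Accumulation ratio R = 1 / (1 − e^(−kτ)) = 1 / (1 − e^(−0.01435×60.0)) = 1 / (1 − 0.4227) = 1.732
Loading dose = maintenance dose × R = 789 × 1.732 ≈ 1370 mg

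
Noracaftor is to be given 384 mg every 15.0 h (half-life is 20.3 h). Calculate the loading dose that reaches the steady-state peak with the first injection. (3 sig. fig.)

k = ln 2 / 20.3 = 0.03415 h⁻¹
Accumulation ratio R = 1 / (1 − e^(−kτ)) = 1 / (1 − e^(−0.03415×15.0)) = 1 / (1 − 0.5992) = 2.495
Loading dose = maintenance dose × R = 384 × 2.495 ≈ 958 mg

958 mg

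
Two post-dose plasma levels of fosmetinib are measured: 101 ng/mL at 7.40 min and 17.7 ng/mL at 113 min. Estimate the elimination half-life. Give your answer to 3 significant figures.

42.0 minutes

k = ln(C₁/C₂) / (t₂ − t₁) = ln(101/17.7) / (113 − 7.40)
  = 1.742 / 105.6 = 0.01649 min⁻¹
t½ = ln 2 / k = ln 2 / 0.01649 ≈ 42.0 minutes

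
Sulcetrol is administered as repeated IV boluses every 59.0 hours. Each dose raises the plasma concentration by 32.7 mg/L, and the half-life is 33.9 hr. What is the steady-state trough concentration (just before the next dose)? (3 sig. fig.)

14.0 mg/L

k = ln 2 / 33.9 = 0.02045 hr⁻¹
Fraction remaining after one interval: e^(−kτ) = e^(−0.02045 × 59.0) = 0.2993
R = 1 / (1 − 0.2993) = 1.427
Css,max = 32.7 × 1.427 = 46.67 mg/L
Css,min = Css,max × e^(−kτ) = 46.67 × 0.2993 ≈ 14.0 mg/L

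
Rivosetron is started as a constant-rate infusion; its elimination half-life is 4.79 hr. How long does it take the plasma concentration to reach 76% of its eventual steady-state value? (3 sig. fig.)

k = ln 2 / 4.79 = 0.1447 hr⁻¹
f = 1 − e^(−kt)  ⇒  t = −ln(1 − f) / k
t = −ln(1 − 0.76) / 0.1447 = 1.427 / 0.1447 ≈ 9.86 hours

9.86 hours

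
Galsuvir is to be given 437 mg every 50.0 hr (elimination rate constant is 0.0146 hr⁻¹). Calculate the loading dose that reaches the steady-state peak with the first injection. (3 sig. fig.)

Accumulation ratio R = 1 / (1 − e^(−kτ)) = 1 / (1 − e^(−0.01460×50.0)) = 1 / (1 − 0.4819) = 1.930
Loading dose = maintenance dose × R = 437 × 1.930 ≈ 843 mg

843 mg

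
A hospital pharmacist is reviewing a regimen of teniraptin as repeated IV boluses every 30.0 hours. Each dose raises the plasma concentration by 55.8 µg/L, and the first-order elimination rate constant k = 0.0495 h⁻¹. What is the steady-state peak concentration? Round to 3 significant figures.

Fraction remaining after one interval: e^(−kτ) = e^(−0.04950 × 30.0) = 0.2265
R = 1 / (1 − 0.2265) = 1.293
Css,max = 55.8 × 1.293 ≈ 72.1 µg/L

72.1 µg/L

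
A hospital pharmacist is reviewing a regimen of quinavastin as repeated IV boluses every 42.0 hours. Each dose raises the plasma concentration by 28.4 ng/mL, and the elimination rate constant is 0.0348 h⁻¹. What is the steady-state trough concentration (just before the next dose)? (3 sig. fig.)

Fraction remaining after one interval: e^(−kτ) = e^(−0.03480 × 42.0) = 0.2319
R = 1 / (1 − 0.2319) = 1.302
Css,max = 28.4 × 1.302 = 36.97 ng/mL
Css,min = Css,max × e^(−kτ) = 36.97 × 0.2319 ≈ 8.57 ng/mL

8.57 ng/mL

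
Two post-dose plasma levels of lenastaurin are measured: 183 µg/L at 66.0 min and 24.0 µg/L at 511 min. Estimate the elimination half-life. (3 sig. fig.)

k = ln(C₁/C₂) / (t₂ − t₁) = ln(183/24.0) / (511 − 66.0)
  = 2.031 / 445.0 = 0.004565 min⁻¹
t½ = ln 2 / k = ln 2 / 0.004565 ≈ 152 minutes

152 minutes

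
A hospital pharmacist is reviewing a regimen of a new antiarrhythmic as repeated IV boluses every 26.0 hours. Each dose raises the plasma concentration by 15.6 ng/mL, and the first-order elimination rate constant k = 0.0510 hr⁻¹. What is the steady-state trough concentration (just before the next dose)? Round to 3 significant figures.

Fraction remaining after one interval: e^(−kτ) = e^(−0.05100 × 26.0) = 0.2655
R = 1 / (1 − 0.2655) = 1.362
Css,max = 15.6 × 1.362 = 21.24 ng/mL
Css,min = Css,max × e^(−kτ) = 21.24 × 0.2655 ≈ 5.64 ng/mL

5.64 ng/mL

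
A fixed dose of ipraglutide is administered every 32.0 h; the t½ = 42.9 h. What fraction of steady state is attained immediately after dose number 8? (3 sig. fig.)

0.984

k = ln 2 / 42.9 = 0.01616 h⁻¹
f_n = 1 − e^(−nkτ) = 1 − e^(−8 × 0.01616 × 32.0) = 1 − e^(−4.136) = 1 − 0.01598 ≈ 0.984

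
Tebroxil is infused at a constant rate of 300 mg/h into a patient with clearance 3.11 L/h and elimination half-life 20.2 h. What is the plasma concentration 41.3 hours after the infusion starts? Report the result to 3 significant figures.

73.1 µg/mL

Css = rate / CL = 300 / 3.11 = 96.46 µg/mL
k = ln 2 / 20.2 = 0.03431 h⁻¹
C(t) = Css (1 − e^(−kt)) = 96.46 × (1 − e^(−1.417)) = 96.46 × 0.7576 ≈ 73.1 µg/mL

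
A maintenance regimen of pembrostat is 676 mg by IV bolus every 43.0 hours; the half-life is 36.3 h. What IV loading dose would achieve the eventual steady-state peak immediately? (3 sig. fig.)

k = ln 2 / 36.3 = 0.01909 h⁻¹
Accumulation ratio R = 1 / (1 − e^(−kτ)) = 1 / (1 − e^(−0.01909×43.0)) = 1 / (1 − 0.4400) = 1.786
Loading dose = maintenance dose × R = 676 × 1.786 ≈ 1210 mg

1210 mg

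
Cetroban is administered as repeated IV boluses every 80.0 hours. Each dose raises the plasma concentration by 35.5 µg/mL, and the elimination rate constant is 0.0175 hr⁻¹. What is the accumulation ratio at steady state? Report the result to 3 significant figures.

Fraction remaining after one interval: e^(−kτ) = e^(−0.01750 × 80.0) = 0.2466
R = 1 / (1 − 0.2466) = 1 / 0.7534 ≈ 1.33

1.33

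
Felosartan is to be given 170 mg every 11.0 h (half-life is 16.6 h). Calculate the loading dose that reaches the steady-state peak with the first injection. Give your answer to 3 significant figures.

k = ln 2 / 16.6 = 0.04176 h⁻¹
Accumulation ratio R = 1 / (1 − e^(−kτ)) = 1 / (1 − e^(−0.04176×11.0)) = 1 / (1 − 0.6317) = 2.715
Loading dose = maintenance dose × R = 170 × 2.715 ≈ 462 mg

462 mg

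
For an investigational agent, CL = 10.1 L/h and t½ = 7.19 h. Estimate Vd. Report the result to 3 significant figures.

105 L

k = ln 2 / t½ = ln 2 / 7.19 = 0.09640 h⁻¹
V = CL / k = 10.1 / 0.09640 ≈ 105 L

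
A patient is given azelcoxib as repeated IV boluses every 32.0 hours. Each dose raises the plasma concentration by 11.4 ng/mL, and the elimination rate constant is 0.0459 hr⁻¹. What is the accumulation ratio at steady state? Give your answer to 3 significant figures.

Fraction remaining after one interval: e^(−kτ) = e^(−0.04590 × 32.0) = 0.2302
R = 1 / (1 − 0.2302) = 1 / 0.7698 ≈ 1.30

1.30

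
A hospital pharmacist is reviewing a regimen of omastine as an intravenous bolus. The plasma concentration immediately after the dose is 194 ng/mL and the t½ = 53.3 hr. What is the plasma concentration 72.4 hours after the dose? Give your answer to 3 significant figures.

75.7 ng/mL

k = ln 2 / 53.3 = 0.01300 hr⁻¹
72.4 hr is 1.358 half-lives, so C = 194 × (1/2)^1.358 = 194 × 0.3900 ≈ 75.7 ng/mL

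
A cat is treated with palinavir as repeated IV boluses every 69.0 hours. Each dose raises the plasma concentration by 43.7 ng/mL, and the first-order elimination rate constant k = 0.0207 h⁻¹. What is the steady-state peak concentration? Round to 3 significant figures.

57.5 ng/mL

Fraction remaining after one interval: e^(−kτ) = e^(−0.02070 × 69.0) = 0.2397
R = 1 / (1 − 0.2397) = 1.315
Css,max = 43.7 × 1.315 ≈ 57.5 ng/mL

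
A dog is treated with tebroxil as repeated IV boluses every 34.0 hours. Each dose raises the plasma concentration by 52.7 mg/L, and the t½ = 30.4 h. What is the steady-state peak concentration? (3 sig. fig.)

k = ln 2 / 30.4 = 0.02280 h⁻¹
Fraction remaining after one interval: e^(−kτ) = e^(−0.02280 × 34.0) = 0.4606
R = 1 / (1 − 0.4606) = 1.854
Css,max = 52.7 × 1.854 ≈ 97.7 mg/L

97.7 mg/L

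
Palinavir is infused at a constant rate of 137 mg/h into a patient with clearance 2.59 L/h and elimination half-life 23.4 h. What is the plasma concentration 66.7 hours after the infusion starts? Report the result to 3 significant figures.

45.6 mg/L

Css = rate / CL = 137 / 2.59 = 52.90 mg/L
k = ln 2 / 23.4 = 0.02962 h⁻¹
C(t) = Css (1 − e^(−kt)) = 52.90 × (1 − e^(−1.976)) = 52.90 × 0.8613 ≈ 45.6 mg/L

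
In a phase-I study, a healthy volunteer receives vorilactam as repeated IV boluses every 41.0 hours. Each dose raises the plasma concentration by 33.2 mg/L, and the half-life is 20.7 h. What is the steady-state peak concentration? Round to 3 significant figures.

k = ln 2 / 20.7 = 0.03349 h⁻¹
Fraction remaining after one interval: e^(−kτ) = e^(−0.03349 × 41.0) = 0.2534
R = 1 / (1 − 0.2534) = 1.339
Css,max = 33.2 × 1.339 ≈ 44.5 mg/L

44.5 mg/L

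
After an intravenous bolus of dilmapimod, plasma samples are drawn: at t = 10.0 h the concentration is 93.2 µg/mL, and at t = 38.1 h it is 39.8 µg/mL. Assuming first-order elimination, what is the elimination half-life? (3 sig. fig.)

k = ln(C₁/C₂) / (t₂ − t₁) = ln(93.2/39.8) / (38.1 − 10.0)
  = 0.8509 / 28.10 = 0.03028 h⁻¹
t½ = ln 2 / k = ln 2 / 0.03028 ≈ 22.9 hours

22.9 hours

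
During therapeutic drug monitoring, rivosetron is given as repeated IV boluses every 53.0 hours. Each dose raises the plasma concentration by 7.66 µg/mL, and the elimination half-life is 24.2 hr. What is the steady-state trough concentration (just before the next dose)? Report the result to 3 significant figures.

2.15 µg/mL

k = ln 2 / 24.2 = 0.02864 hr⁻¹
Fraction remaining after one interval: e^(−kτ) = e^(−0.02864 × 53.0) = 0.2191
R = 1 / (1 − 0.2191) = 1.281
Css,max = 7.66 × 1.281 = 9.810 µg/mL
Css,min = Css,max × e^(−kτ) = 9.810 × 0.2191 ≈ 2.15 µg/mL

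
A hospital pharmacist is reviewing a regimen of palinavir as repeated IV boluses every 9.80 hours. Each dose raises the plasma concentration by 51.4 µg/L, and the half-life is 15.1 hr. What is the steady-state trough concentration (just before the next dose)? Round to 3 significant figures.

90.5 µg/L

k = ln 2 / 15.1 = 0.04590 hr⁻¹
Fraction remaining after one interval: e^(−kτ) = e^(−0.04590 × 9.80) = 0.6377
R = 1 / (1 − 0.6377) = 2.760
Css,max = 51.4 × 2.760 = 141.9 µg/L
Css,min = Css,max × e^(−kτ) = 141.9 × 0.6377 ≈ 90.5 µg/L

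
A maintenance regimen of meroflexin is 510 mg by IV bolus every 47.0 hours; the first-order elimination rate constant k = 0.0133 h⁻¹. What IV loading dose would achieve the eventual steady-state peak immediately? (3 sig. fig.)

1100 mg

Accumulation ratio R = 1 / (1 − e^(−kτ)) = 1 / (1 − e^(−0.01330×47.0)) = 1 / (1 − 0.5352) = 2.151
Loading dose = maintenance dose × R = 510 × 2.151 ≈ 1100 mg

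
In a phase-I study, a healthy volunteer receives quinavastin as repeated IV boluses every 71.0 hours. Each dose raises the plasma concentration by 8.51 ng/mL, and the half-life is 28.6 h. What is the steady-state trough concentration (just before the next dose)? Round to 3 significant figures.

k = ln 2 / 28.6 = 0.02424 h⁻¹
Fraction remaining after one interval: e^(−kτ) = e^(−0.02424 × 71.0) = 0.1789
R = 1 / (1 − 0.1789) = 1.218
Css,max = 8.51 × 1.218 = 10.36 ng/mL
Css,min = Css,max × e^(−kτ) = 10.36 × 0.1789 ≈ 1.85 ng/mL

1.85 ng/mL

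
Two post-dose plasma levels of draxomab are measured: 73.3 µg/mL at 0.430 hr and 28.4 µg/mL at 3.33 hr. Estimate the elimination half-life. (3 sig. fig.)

2.12 hours

k = ln(C₁/C₂) / (t₂ − t₁) = ln(73.3/28.4) / (3.33 − 0.430)
  = 0.9482 / 2.900 = 0.3270 hr⁻¹
t½ = ln 2 / k = ln 2 / 0.3270 ≈ 2.12 hours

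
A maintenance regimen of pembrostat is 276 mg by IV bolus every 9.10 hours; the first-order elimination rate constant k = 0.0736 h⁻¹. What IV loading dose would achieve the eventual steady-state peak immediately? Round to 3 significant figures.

Accumulation ratio R = 1 / (1 − e^(−kτ)) = 1 / (1 − e^(−0.07360×9.10)) = 1 / (1 − 0.5118) = 2.048
Loading dose = maintenance dose × R = 276 × 2.048 ≈ 565 mg

565 mg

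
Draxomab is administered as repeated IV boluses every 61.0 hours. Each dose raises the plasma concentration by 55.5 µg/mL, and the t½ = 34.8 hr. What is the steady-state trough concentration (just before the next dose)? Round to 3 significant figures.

k = ln 2 / 34.8 = 0.01992 hr⁻¹
Fraction remaining after one interval: e^(−kτ) = e^(−0.01992 × 61.0) = 0.2967
R = 1 / (1 − 0.2967) = 1.422
Css,max = 55.5 × 1.422 = 78.91 µg/mL
Css,min = Css,max × e^(−kτ) = 78.91 × 0.2967 ≈ 23.4 µg/mL

23.4 µg/mL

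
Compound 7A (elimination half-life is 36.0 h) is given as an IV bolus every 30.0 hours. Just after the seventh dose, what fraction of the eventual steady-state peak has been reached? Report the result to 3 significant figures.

0.982

k = ln 2 / 36.0 = 0.01925 h⁻¹
f_n = 1 − e^(−nkτ) = 1 − e^(−7 × 0.01925 × 30.0) = 1 − e^(−4.043) = 1 − 0.01754 ≈ 0.982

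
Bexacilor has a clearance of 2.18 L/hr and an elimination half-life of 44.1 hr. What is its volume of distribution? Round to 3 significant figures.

139 L

k = ln 2 / t½ = ln 2 / 44.1 = 0.01572 hr⁻¹
V = CL / k = 2.18 / 0.01572 ≈ 139 L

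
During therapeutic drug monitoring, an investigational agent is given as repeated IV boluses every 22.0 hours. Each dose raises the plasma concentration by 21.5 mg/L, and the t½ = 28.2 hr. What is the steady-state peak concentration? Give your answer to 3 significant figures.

k = ln 2 / 28.2 = 0.02458 hr⁻¹
Fraction remaining after one interval: e^(−kτ) = e^(−0.02458 × 22.0) = 0.5823
R = 1 / (1 − 0.5823) = 2.394
Css,max = 21.5 × 2.394 ≈ 51.5 mg/L

51.5 mg/L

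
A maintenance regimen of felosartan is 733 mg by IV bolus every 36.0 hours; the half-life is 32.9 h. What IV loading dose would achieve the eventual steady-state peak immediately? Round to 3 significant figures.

1380 mg

k = ln 2 / 32.9 = 0.02107 h⁻¹
Accumulation ratio R = 1 / (1 − e^(−kτ)) = 1 / (1 − e^(−0.02107×36.0)) = 1 / (1 − 0.4684) = 1.881
Loading dose = maintenance dose × R = 733 × 1.881 ≈ 1380 mg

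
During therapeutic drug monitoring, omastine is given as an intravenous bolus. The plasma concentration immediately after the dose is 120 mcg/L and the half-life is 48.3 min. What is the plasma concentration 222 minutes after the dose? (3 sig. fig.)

k = ln 2 / 48.3 = 0.01435 min⁻¹
222 min is 4.596 half-lives, so C = 120 × (1/2)^4.596 = 120 × 0.04134 ≈ 4.96 mcg/L

4.96 mcg/L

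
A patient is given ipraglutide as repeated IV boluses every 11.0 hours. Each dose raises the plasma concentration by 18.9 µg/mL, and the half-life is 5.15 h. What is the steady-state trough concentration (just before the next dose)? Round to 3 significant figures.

5.57 µg/mL

k = ln 2 / 5.15 = 0.1346 h⁻¹
Fraction remaining after one interval: e^(−kτ) = e^(−0.1346 × 11.0) = 0.2275
R = 1 / (1 − 0.2275) = 1.295
Css,max = 18.9 × 1.295 = 24.47 µg/mL
Css,min = Css,max × e^(−kτ) = 24.47 × 0.2275 ≈ 5.57 µg/mL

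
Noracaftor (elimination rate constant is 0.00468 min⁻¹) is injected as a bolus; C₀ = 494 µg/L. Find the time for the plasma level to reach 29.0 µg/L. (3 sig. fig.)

C(t) = C₀ e^(−kt)  ⇒  t = ln(C₀/C) / k
t = ln(494/29.0) / 0.004680 = 2.835 / 0.004680 ≈ 606 minutes

606 minutes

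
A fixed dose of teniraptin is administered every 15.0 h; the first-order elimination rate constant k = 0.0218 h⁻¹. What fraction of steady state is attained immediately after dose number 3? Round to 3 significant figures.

f_n = 1 − e^(−nkτ) = 1 − e^(−3 × 0.02180 × 15.0) = 1 − e^(−0.9810) = 1 − 0.3749 ≈ 0.625

0.625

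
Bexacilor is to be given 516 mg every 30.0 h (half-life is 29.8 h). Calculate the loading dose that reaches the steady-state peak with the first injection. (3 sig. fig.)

k = ln 2 / 29.8 = 0.02326 h⁻¹
Accumulation ratio R = 1 / (1 − e^(−kτ)) = 1 / (1 − e^(−0.02326×30.0)) = 1 / (1 − 0.4977) = 1.991
Loading dose = maintenance dose × R = 516 × 1.991 ≈ 1030 mg

1030 mg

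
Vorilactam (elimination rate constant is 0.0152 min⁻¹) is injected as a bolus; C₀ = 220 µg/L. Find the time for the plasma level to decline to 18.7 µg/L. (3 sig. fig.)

C(t) = C₀ e^(−kt)  ⇒  t = ln(C₀/C) / k
t = ln(220/18.7) / 0.01520 = 2.465 / 0.01520 ≈ 162 minutes

162 minutes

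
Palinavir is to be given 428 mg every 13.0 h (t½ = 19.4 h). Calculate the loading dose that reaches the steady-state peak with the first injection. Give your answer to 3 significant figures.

k = ln 2 / 19.4 = 0.03573 h⁻¹
Accumulation ratio R = 1 / (1 − e^(−kτ)) = 1 / (1 − e^(−0.03573×13.0)) = 1 / (1 − 0.6285) = 2.692
Loading dose = maintenance dose × R = 428 × 2.692 ≈ 1150 mg

1150 mg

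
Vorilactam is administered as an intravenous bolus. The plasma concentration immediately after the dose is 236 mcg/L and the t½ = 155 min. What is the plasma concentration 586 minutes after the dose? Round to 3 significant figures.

k = ln 2 / 155 = 0.004472 min⁻¹
C(t) = C₀ e^(−kt) = 236 × e^(−0.004472 × 586) = 236 × e^(−2.621) = 236 × 0.07276 ≈ 17.2 mcg/L

17.2 mcg/L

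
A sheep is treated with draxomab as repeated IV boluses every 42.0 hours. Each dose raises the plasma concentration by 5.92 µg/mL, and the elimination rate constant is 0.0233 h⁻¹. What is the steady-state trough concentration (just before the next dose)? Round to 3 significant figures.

3.56 µg/mL

Fraction remaining after one interval: e^(−kτ) = e^(−0.02330 × 42.0) = 0.3758
R = 1 / (1 − 0.3758) = 1.602
Css,max = 5.92 × 1.602 = 9.485 µg/mL
Css,min = Css,max × e^(−kτ) = 9.485 × 0.3758 ≈ 3.56 µg/mL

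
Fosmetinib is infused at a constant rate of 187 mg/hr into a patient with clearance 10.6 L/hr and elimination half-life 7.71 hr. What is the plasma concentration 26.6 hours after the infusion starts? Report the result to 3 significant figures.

Css = rate / CL = 187 / 10.6 = 17.64 mg/L
k = ln 2 / 7.71 = 0.08990 hr⁻¹
C(t) = Css (1 − e^(−kt)) = 17.64 × (1 − e^(−2.391)) = 17.64 × 0.9085 ≈ 16.0 mg/L

16.0 mg/L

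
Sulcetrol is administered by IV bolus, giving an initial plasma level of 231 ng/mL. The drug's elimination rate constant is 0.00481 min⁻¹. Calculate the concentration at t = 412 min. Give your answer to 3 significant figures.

31.8 ng/mL

C(t) = C₀ e^(−kt) = 231 × e^(−0.004810 × 412) = 231 × e^(−1.982) = 231 × 0.1378 ≈ 31.8 ng/mL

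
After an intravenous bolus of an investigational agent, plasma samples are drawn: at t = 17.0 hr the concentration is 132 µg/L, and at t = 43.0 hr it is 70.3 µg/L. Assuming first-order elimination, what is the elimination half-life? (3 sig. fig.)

28.6 hours

k = ln(C₁/C₂) / (t₂ − t₁) = ln(132/70.3) / (43.0 − 17.0)
  = 0.6300 / 26.00 = 0.02423 hr⁻¹
t½ = ln 2 / k = ln 2 / 0.02423 ≈ 28.6 hours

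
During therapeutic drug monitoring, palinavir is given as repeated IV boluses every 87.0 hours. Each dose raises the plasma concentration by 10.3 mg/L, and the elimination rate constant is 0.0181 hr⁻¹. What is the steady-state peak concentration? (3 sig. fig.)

Fraction remaining after one interval: e^(−kτ) = e^(−0.01810 × 87.0) = 0.2071
R = 1 / (1 − 0.2071) = 1.261
Css,max = 10.3 × 1.261 ≈ 13.0 mg/L

13.0 mg/L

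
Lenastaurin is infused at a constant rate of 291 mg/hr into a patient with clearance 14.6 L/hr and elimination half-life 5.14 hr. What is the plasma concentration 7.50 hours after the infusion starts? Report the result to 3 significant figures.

12.7 mg/L

Css = rate / CL = 291 / 14.6 = 19.93 mg/L
k = ln 2 / 5.14 = 0.1349 hr⁻¹
C(t) = Css (1 − e^(−kt)) = 19.93 × (1 − e^(−1.011)) = 19.93 × 0.6363 ≈ 12.7 mg/L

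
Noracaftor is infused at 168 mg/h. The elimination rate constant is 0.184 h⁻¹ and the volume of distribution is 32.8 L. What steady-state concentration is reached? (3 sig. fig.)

CL = k · V = 0.184 × 32.8 = 6.035 L/h
Css = rate / CL = 168 / 6.035 ≈ 27.8 µg/mL

27.8 µg/mL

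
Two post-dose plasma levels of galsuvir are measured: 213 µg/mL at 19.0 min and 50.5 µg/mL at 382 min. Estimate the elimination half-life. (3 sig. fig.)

175 minutes

k = ln(C₁/C₂) / (t₂ − t₁) = ln(213/50.5) / (382 − 19.0)
  = 1.439 / 363.0 = 0.003965 min⁻¹
t½ = ln 2 / k = ln 2 / 0.003965 ≈ 175 minutes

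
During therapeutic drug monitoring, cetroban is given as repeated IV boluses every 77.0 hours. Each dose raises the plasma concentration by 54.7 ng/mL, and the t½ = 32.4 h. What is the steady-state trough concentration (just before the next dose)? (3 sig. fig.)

13.0 ng/mL

k = ln 2 / 32.4 = 0.02139 h⁻¹
Fraction remaining after one interval: e^(−kτ) = e^(−0.02139 × 77.0) = 0.1926
R = 1 / (1 − 0.1926) = 1.238
Css,max = 54.7 × 1.238 = 67.75 ng/mL
Css,min = Css,max × e^(−kτ) = 67.75 × 0.1926 ≈ 13.0 ng/mL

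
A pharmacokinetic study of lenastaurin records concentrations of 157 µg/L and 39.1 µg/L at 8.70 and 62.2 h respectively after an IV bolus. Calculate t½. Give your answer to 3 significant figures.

26.7 hours

k = ln(C₁/C₂) / (t₂ − t₁) = ln(157/39.1) / (62.2 − 8.70)
  = 1.390 / 53.50 = 0.02598 h⁻¹
t½ = ln 2 / k = ln 2 / 0.02598 ≈ 26.7 hours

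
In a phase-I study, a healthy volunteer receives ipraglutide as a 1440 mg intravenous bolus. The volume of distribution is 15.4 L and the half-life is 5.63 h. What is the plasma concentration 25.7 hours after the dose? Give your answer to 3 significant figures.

3.95 µg/mL

C₀ = dose / V = 1440 / 15.4 = 93.51 µg/mL
k = ln 2 / 5.63 = 0.1231 h⁻¹
C(t) = C₀ e^(−kt) = 93.51 × e^(−0.1231 × 25.7) = 93.51 × e^(−3.164) = 93.51 × 0.04225 ≈ 3.95 µg/mL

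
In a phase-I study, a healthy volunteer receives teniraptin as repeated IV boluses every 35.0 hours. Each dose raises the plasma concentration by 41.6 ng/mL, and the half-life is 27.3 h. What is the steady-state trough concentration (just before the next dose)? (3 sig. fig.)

29.1 ng/mL

k = ln 2 / 27.3 = 0.02539 h⁻¹
Fraction remaining after one interval: e^(−kτ) = e^(−0.02539 × 35.0) = 0.4112
R = 1 / (1 − 0.4112) = 1.698
Css,max = 41.6 × 1.698 = 70.65 ng/mL
Css,min = Css,max × e^(−kτ) = 70.65 × 0.4112 ≈ 29.1 ng/mL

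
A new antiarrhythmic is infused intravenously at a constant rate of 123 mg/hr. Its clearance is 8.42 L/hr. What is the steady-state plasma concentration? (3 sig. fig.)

Css = infusion rate / CL = 123 / 8.42 ≈ 14.6 mg/L

14.6 mg/L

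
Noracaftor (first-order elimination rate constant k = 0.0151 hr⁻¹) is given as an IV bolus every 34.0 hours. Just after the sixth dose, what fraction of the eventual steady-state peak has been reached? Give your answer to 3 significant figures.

0.954

f_n = 1 − e^(−nkτ) = 1 − e^(−6 × 0.01510 × 34.0) = 1 − e^(−3.080) = 1 − 0.04594 ≈ 0.954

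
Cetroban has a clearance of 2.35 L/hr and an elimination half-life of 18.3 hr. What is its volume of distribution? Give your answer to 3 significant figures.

k = ln 2 / t½ = ln 2 / 18.3 = 0.03788 hr⁻¹
V = CL / k = 2.35 / 0.03788 ≈ 62.0 L

62.0 L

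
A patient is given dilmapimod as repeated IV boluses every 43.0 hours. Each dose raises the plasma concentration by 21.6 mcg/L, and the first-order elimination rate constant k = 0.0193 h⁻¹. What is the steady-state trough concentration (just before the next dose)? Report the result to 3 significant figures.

16.7 mcg/L

Fraction remaining after one interval: e^(−kτ) = e^(−0.01930 × 43.0) = 0.4361
R = 1 / (1 − 0.4361) = 1.773
Css,max = 21.6 × 1.773 = 38.30 mcg/L
Css,min = Css,max × e^(−kτ) = 38.30 × 0.4361 ≈ 16.7 mcg/L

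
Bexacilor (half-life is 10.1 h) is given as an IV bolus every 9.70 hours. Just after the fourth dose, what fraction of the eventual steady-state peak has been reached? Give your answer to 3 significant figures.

0.930

k = ln 2 / 10.1 = 0.06863 h⁻¹
f_n = 1 − e^(−nkτ) = 1 − e^(−4 × 0.06863 × 9.70) = 1 − e^(−2.663) = 1 − 0.06975 ≈ 0.930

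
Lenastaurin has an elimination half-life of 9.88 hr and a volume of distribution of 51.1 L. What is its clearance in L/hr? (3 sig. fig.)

3.59 L/hr

k = ln 2 / t½ = ln 2 / 9.88 = 0.07016 hr⁻¹
CL = k · V = 0.07016 × 51.1 ≈ 3.59 L/hr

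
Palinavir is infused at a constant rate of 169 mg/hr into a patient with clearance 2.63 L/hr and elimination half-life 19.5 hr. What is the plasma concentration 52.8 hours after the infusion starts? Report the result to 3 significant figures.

54.4 µg/mL

Css = rate / CL = 169 / 2.63 = 64.26 µg/mL
k = ln 2 / 19.5 = 0.03555 hr⁻¹
C(t) = Css (1 − e^(−kt)) = 64.26 × (1 − e^(−1.877)) = 64.26 × 0.8469 ≈ 54.4 µg/mL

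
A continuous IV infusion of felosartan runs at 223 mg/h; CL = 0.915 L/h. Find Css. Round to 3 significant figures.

244 µg/mL

Css = infusion rate / CL = 223 / 0.915 ≈ 244 µg/mL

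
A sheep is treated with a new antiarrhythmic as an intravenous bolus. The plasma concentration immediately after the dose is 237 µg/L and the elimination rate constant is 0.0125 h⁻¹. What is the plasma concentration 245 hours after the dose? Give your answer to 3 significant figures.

C(t) = C₀ e^(−kt) = 237 × e^(−0.01250 × 245) = 237 × e^(−3.062) = 237 × 0.04677 ≈ 11.1 µg/L

11.1 µg/L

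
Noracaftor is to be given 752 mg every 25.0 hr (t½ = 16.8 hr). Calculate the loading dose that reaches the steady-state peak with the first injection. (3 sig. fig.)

k = ln 2 / 16.8 = 0.04126 hr⁻¹
Accumulation ratio R = 1 / (1 − e^(−kτ)) = 1 / (1 − e^(−0.04126×25.0)) = 1 / (1 − 0.3565) = 1.554
Loading dose = maintenance dose × R = 752 × 1.554 ≈ 1170 mg

1170 mg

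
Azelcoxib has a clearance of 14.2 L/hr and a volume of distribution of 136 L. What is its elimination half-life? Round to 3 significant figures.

k = CL / V = 14.2 / 136 = 0.1044 hr⁻¹
t½ = ln 2 / k = ln 2 / 0.1044 ≈ 6.64 hours

6.64 hours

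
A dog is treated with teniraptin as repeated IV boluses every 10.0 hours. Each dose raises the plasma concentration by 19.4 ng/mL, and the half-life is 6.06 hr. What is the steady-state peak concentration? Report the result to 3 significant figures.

k = ln 2 / 6.06 = 0.1144 hr⁻¹
Fraction remaining after one interval: e^(−kτ) = e^(−0.1144 × 10.0) = 0.3186
R = 1 / (1 − 0.3186) = 1.468
Css,max = 19.4 × 1.468 ≈ 28.5 ng/mL

28.5 ng/mL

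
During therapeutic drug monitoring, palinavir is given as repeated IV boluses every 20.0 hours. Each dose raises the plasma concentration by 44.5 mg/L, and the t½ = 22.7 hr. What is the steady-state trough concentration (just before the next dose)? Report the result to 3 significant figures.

52.9 mg/L

k = ln 2 / 22.7 = 0.03054 hr⁻¹
Fraction remaining after one interval: e^(−kτ) = e^(−0.03054 × 20.0) = 0.5430
R = 1 / (1 − 0.5430) = 2.188
Css,max = 44.5 × 2.188 = 97.37 mg/L
Css,min = Css,max × e^(−kτ) = 97.37 × 0.5430 ≈ 52.9 mg/L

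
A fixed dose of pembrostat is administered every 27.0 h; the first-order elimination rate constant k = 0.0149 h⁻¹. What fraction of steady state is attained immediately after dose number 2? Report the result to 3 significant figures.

0.553

f_n = 1 − e^(−nkτ) = 1 − e^(−2 × 0.01490 × 27.0) = 1 − e^(−0.8046) = 1 − 0.4473 ≈ 0.553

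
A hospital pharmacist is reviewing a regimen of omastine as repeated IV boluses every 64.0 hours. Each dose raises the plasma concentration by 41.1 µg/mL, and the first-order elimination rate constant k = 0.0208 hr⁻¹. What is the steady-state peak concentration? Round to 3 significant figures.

Fraction remaining after one interval: e^(−kτ) = e^(−0.02080 × 64.0) = 0.2642
R = 1 / (1 − 0.2642) = 1.359
Css,max = 41.1 × 1.359 ≈ 55.9 µg/mL

55.9 µg/mL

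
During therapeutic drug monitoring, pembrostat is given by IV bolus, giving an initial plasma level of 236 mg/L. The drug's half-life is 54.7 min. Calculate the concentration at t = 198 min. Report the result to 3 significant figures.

19.2 mg/L

k = ln 2 / 54.7 = 0.01267 min⁻¹
C(t) = C₀ e^(−kt) = 236 × e^(−0.01267 × 198) = 236 × e^(−2.509) = 236 × 0.08135 ≈ 19.2 mg/L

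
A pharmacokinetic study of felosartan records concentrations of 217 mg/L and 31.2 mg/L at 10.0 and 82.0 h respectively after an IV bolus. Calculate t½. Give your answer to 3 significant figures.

25.7 hours

k = ln(C₁/C₂) / (t₂ − t₁) = ln(217/31.2) / (82.0 − 10.0)
  = 1.939 / 72.00 = 0.02694 h⁻¹
t½ = ln 2 / k = ln 2 / 0.02694 ≈ 25.7 hours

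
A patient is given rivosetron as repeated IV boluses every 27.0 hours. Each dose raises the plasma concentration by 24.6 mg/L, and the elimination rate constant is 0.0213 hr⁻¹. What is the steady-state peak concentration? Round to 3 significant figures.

56.2 mg/L

Fraction remaining after one interval: e^(−kτ) = e^(−0.02130 × 27.0) = 0.5626
R = 1 / (1 − 0.5626) = 2.286
Css,max = 24.6 × 2.286 ≈ 56.2 mg/L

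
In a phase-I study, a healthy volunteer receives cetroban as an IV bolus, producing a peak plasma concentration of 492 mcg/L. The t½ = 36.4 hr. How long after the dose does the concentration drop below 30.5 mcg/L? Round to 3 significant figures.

146 hours

k = ln 2 / 36.4 = 0.01904 hr⁻¹
C(t) = C₀ e^(−kt)  ⇒  t = ln(C₀/C) / k
t = ln(492/30.5) / 0.01904 = 2.781 / 0.01904 ≈ 146 hours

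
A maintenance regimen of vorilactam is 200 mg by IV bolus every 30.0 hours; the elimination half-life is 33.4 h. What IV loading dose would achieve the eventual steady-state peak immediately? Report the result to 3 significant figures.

432 mg

k = ln 2 / 33.4 = 0.02075 h⁻¹
Accumulation ratio R = 1 / (1 − e^(−kτ)) = 1 / (1 − e^(−0.02075×30.0)) = 1 / (1 − 0.5366) = 2.158
Loading dose = maintenance dose × R = 200 × 2.158 ≈ 432 mg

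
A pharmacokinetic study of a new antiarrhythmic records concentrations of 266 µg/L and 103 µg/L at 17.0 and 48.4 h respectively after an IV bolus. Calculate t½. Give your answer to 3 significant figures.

k = ln(C₁/C₂) / (t₂ − t₁) = ln(266/103) / (48.4 − 17.0)
  = 0.9488 / 31.40 = 0.03022 h⁻¹
t½ = ln 2 / k = ln 2 / 0.03022 ≈ 22.9 hours

22.9 hours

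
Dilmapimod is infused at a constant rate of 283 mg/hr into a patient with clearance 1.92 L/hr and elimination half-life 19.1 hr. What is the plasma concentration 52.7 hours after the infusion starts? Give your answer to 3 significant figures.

126 mg/L

Css = rate / CL = 283 / 1.92 = 147.4 mg/L
k = ln 2 / 19.1 = 0.03629 hr⁻¹
C(t) = Css (1 − e^(−kt)) = 147.4 × (1 − e^(−1.913)) = 147.4 × 0.8523 ≈ 126 mg/L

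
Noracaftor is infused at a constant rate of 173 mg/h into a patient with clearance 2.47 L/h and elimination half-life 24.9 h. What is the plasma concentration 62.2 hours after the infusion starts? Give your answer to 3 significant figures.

Css = rate / CL = 173 / 2.47 = 70.04 mg/L
k = ln 2 / 24.9 = 0.02784 h⁻¹
C(t) = Css (1 − e^(−kt)) = 70.04 × (1 − e^(−1.731)) = 70.04 × 0.8230 ≈ 57.6 mg/L

57.6 mg/L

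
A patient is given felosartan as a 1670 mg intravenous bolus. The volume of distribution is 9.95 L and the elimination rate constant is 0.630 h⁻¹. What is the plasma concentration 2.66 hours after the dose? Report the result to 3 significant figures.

31.4 mg/L

C₀ = dose / V = 1670 / 9.95 = 167.8 mg/L
C(t) = C₀ e^(−kt) = 167.8 × e^(−0.6300 × 2.66) = 167.8 × e^(−1.676) = 167.8 × 0.1872 ≈ 31.4 mg/L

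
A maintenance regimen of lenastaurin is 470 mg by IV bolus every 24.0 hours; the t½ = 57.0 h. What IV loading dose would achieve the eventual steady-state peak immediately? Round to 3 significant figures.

1860 mg

k = ln 2 / 57.0 = 0.01216 h⁻¹
Accumulation ratio R = 1 / (1 − e^(−kτ)) = 1 / (1 − e^(−0.01216×24.0)) = 1 / (1 − 0.7469) = 3.951
Loading dose = maintenance dose × R = 470 × 3.951 ≈ 1860 mg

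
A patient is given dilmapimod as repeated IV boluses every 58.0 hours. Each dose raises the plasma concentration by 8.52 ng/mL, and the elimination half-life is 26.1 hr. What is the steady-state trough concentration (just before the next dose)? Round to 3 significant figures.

k = ln 2 / 26.1 = 0.02656 hr⁻¹
Fraction remaining after one interval: e^(−kτ) = e^(−0.02656 × 58.0) = 0.2143
R = 1 / (1 − 0.2143) = 1.273
Css,max = 8.52 × 1.273 = 10.84 ng/mL
Css,min = Css,max × e^(−kτ) = 10.84 × 0.2143 ≈ 2.32 ng/mL

2.32 ng/mL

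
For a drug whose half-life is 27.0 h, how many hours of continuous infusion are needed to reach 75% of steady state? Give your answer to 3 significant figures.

k = ln 2 / 27.0 = 0.02567 h⁻¹
f = 1 − e^(−kt)  ⇒  t = −ln(1 − f) / k
t = −ln(1 − 0.75) / 0.02567 = 1.386 / 0.02567 ≈ 54.0 hours

54.0 hours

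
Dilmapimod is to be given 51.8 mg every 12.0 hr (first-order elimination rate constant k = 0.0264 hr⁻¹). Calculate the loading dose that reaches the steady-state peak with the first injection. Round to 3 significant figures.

Accumulation ratio R = 1 / (1 − e^(−kτ)) = 1 / (1 − e^(−0.02640×12.0)) = 1 / (1 − 0.7285) = 3.683
Loading dose = maintenance dose × R = 51.8 × 3.683 ≈ 191 mg

191 mg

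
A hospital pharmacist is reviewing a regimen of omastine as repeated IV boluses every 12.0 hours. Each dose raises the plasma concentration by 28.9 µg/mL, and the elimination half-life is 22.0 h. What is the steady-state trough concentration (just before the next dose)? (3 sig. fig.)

62.9 µg/mL

k = ln 2 / 22.0 = 0.03151 h⁻¹
Fraction remaining after one interval: e^(−kτ) = e^(−0.03151 × 12.0) = 0.6852
R = 1 / (1 − 0.6852) = 3.176
Css,max = 28.9 × 3.176 = 91.80 µg/mL
Css,min = Css,max × e^(−kτ) = 91.80 × 0.6852 ≈ 62.9 µg/mL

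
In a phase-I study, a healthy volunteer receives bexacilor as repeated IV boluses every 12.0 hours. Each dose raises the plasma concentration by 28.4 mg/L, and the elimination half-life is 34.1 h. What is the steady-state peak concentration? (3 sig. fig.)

131 mg/L

k = ln 2 / 34.1 = 0.02033 h⁻¹
Fraction remaining after one interval: e^(−kτ) = e^(−0.02033 × 12.0) = 0.7835
R = 1 / (1 − 0.7835) = 4.620
Css,max = 28.4 × 4.620 ≈ 131 mg/L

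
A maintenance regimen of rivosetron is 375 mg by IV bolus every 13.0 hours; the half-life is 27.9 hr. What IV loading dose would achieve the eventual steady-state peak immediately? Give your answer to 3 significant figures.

k = ln 2 / 27.9 = 0.02484 hr⁻¹
Accumulation ratio R = 1 / (1 − e^(−kτ)) = 1 / (1 − e^(−0.02484×13.0)) = 1 / (1 − 0.7240) = 3.623
Loading dose = maintenance dose × R = 375 × 3.623 ≈ 1360 mg

1360 mg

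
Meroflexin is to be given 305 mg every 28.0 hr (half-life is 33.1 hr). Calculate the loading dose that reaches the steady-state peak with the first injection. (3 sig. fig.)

687 mg

k = ln 2 / 33.1 = 0.02094 hr⁻¹
Accumulation ratio R = 1 / (1 − e^(−kτ)) = 1 / (1 − e^(−0.02094×28.0)) = 1 / (1 − 0.5564) = 2.254
Loading dose = maintenance dose × R = 305 × 2.254 ≈ 687 mg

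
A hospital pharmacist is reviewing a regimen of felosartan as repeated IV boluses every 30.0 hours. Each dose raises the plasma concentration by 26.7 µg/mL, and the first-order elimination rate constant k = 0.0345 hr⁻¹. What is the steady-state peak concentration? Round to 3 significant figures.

41.4 µg/mL

Fraction remaining after one interval: e^(−kτ) = e^(−0.03450 × 30.0) = 0.3552
R = 1 / (1 − 0.3552) = 1.551
Css,max = 26.7 × 1.551 ≈ 41.4 µg/mL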